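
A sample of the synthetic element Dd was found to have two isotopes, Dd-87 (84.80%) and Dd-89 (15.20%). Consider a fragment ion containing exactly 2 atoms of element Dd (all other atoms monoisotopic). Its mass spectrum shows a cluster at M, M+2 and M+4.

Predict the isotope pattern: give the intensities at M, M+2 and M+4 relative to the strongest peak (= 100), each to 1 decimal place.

The 2 Dd atoms are independent, so intensities follow the terms of (0.8480 + 0.1520)^2.
P(M) = 0.8480^2 = 0.719104
P(M+2) = 2 × 0.8480^1 × 0.1520^1 = 0.257792
P(M+4) = 0.1520^2 = 0.023104
The M peak is largest (0.719104); scaling to 100 gives 100.0 : 35.8 : 3.2.

100.0 : 35.8 : 3.2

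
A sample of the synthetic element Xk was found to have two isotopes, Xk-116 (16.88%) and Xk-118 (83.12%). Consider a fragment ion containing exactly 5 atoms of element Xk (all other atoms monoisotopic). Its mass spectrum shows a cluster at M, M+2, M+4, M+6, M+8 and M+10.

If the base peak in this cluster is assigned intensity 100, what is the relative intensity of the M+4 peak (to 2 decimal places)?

Term probabilities: M 0.0001, M+2 0.0034, M+4 0.0332, M+6 0.1636, M+8 0.4029, M+10 0.3968. Base peak = M+8.
P(M+8) = C(5,4) × 0.1688^1 × 0.8312^4 = 5 × 0.1688 × 0.47733375 = 0.402870 (base)
P(M+4) = C(5,2) × 0.1688^3 × 0.8312^2 = 10 × 0.00480969 × 0.69089344 = 0.033230
Relative intensity = 0.033230 / 0.402870 × 100 = 8.25

8.25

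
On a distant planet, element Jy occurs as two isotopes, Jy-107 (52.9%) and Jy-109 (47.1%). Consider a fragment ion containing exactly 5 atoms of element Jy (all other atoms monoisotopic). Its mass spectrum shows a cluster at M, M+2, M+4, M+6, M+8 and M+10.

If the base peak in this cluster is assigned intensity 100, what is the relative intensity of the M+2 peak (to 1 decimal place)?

56.2

Term probabilities: M 0.0414, M+2 0.1844, M+4 0.3284, M+6 0.2924, M+8 0.1302, M+10 0.0232. Base peak = M+4.
P(M+4) = C(5,2) × 0.529^3 × 0.471^2 = 10 × 0.14803589 × 0.221841 = 0.328404 (base)
P(M+2) = C(5,1) × 0.529^4 × 0.471^1 = 5 × 0.07831099 × 0.4710 = 0.184422
Relative intensity = 0.184422 / 0.328404 × 100 = 56.2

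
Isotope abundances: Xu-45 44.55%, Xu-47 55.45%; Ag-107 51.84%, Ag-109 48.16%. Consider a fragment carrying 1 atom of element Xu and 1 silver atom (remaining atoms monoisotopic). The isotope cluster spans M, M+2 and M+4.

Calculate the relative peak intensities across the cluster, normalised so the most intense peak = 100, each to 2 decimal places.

Element Xu pattern (n=1): 0.4455 : 0.5545
Silver pattern (n=1): 0.5184 : 0.4816
Convolve the two distributions (both contribute in 2-u steps):
  M: 0.4455×0.5184 = 0.230947
  M+2: 0.4455×0.4816 + 0.5545×0.5184 = 0.502006
  M+4: 0.5545×0.4816 = 0.267047
Scale to base peak (0.502006) = 100: 46.00 : 100.00 : 53.20

46.00 : 100.00 : 53.20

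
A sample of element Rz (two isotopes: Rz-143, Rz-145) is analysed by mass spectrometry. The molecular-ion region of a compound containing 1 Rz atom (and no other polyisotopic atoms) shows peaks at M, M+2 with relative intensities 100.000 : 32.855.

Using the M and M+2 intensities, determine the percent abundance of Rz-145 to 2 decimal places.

Let p = fractional abundance of Rz-143. I(M+2)/I(M) = [C(1,1)·p^0·(1−p)] / p^1 = 1·(1−p)/p = 32.855/100.000 = 0.3285
(1−p)/p = 0.3285/1 = 0.3285  ⇒  p = 1/(1 + 0.3285) = 0.7527
Rz-143: 75.27%, Rz-145: 24.73%.

24.73%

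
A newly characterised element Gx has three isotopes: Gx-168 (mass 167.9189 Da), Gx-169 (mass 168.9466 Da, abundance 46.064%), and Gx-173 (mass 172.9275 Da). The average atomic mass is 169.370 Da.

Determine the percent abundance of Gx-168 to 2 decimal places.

34.42%

The remaining 53.936% is split between Gx-168 (fraction x) and Gx-173 (fraction 0.53936 − x).
Substituting: 167.9189x + 172.9275(0.53936 − x) = 91.546438176
(167.9189 − 172.9275)x = -1.723738224  ⇒  x = 0.34416, y = 0.19520
Gx-168: 34.42%, Gx-173: 19.52%.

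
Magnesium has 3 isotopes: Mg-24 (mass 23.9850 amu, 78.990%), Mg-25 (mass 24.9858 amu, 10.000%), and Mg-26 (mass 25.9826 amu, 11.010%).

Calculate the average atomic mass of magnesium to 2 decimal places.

Weight each isotope mass by its fractional abundance: 0.78990 × 23.9850 + 0.10000 × 24.9858 + 0.11010 × 25.9826
= 18.94575 + 2.49858 + 2.86068 = 24.30501 amu

24.31 amu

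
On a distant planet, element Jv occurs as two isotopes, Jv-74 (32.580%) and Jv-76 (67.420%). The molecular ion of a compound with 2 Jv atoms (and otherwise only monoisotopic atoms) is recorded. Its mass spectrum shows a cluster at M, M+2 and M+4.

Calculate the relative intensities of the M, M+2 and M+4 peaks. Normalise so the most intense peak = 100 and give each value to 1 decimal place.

23.4 : 96.6 : 100.0

The 2 Jv atoms are independent, so intensities follow the terms of (0.32580 + 0.67420)^2.
P(M) = 0.32580^2 = 0.106146
P(M+2) = 2 × 0.32580^1 × 0.67420^1 = 0.439309
P(M+4) = 0.67420^2 = 0.454546
The M+4 peak is largest (0.454546); scaling to 100 gives 23.4 : 96.6 : 100.0.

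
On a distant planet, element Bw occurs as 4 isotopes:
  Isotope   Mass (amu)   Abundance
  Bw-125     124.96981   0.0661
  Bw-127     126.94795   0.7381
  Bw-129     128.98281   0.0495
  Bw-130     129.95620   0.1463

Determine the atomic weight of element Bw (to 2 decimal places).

127.36 amu

Ar = Σ fᵢ·mᵢ = 0.0661 × 124.96981 + 0.7381 × 126.94795 + 0.0495 × 128.98281 + 0.1463 × 129.95620
= 8.260504 + 93.700282 + 6.384649 + 19.012592 = 127.358027 amu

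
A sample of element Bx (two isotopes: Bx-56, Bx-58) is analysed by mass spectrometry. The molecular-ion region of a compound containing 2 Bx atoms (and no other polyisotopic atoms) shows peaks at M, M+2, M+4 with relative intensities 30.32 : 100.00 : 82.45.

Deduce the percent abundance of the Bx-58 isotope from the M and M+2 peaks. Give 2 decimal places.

62.25%

Write p for the Bx-56 fraction. I(M+2)/I(M) = [C(2,1)·p^1·(1−p)] / p^2 = 2·(1−p)/p = 100.00/30.32 = 3.2982
(1−p)/p = 3.2982/2 = 1.6491  ⇒  p = 1/(1 + 1.6491) = 0.3775
Bx-56: 37.75%, Bx-58: 62.25%.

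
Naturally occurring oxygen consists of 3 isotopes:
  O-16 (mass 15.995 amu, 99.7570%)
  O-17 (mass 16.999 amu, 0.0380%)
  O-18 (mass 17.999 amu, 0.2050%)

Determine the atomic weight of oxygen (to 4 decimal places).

15.9995 amu

The abundance-weighted mean is 0.997570 × 15.995 + 0.000380 × 16.999 + 0.002050 × 17.999
= 15.95613 + 0.00646 + 0.03690 = 15.99949 amu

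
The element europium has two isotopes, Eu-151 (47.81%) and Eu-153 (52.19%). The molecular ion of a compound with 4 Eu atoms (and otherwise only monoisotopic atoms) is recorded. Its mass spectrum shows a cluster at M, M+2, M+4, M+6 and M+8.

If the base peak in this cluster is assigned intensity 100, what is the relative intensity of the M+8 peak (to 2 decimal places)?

Binomial terms of (0.4781 + 0.5219)^4: M 0.0522, M+2 0.2281, M+4 0.3736, M+6 0.2719, M+8 0.0742 → M+4 is the base peak.
P(M+4) = C(4,2) × 0.4781^2 × 0.5219^2 = 6 × 0.22857961 × 0.27237961 = 0.373563 (base)
P(M+8) = C(4,4) × 0.4781^0 × 0.5219^4 = 1 × 1.0000 × 0.07419065 = 0.074191
Relative intensity = 0.074191 / 0.373563 × 100 = 19.86

19.86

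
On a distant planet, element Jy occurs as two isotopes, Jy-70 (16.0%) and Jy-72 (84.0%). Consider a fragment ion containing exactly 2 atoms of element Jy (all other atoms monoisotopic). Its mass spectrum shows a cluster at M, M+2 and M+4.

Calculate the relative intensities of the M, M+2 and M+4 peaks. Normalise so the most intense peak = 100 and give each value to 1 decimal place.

3.6 : 38.1 : 100.0

Each Jy atom is independently Jy-70 (p = 0.160) or Jy-72 (q = 0.840); the cluster is the binomial expansion (p + q)^2.
P(M) = 0.160^2 = 0.025600
P(M+2) = 2 × 0.160^1 × 0.840^1 = 0.268800
P(M+4) = 0.840^2 = 0.705600
The M+4 peak is largest (0.705600); scaling to 100 gives 3.6 : 38.1 : 100.0.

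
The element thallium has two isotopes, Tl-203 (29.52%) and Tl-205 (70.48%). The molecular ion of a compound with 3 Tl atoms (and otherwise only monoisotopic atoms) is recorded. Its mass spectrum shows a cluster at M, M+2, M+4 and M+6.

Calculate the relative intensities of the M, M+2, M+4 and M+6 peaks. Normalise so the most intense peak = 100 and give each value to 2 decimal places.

Each Tl atom is independently Tl-203 (p = 0.2952) or Tl-205 (q = 0.7048); the cluster is the binomial expansion (p + q)^3.
P(M) = 0.2952^3 = 0.025725
P(M+2) = 3 × 0.2952^2 × 0.7048^1 = 0.184255
P(M+4) = 3 × 0.2952^1 × 0.7048^2 = 0.439916
P(M+6) = 0.7048^3 = 0.350104
The M+4 peak is largest (0.439916); scaling to 100 gives 5.85 : 41.88 : 100.00 : 79.58.

5.85 : 41.88 : 100.00 : 79.58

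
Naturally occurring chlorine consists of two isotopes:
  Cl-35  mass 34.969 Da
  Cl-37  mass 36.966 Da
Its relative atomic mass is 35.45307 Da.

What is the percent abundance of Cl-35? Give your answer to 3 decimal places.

Let x be the fractional abundance of Cl-35; then Cl-37 has abundance 1 − x.
34.969·x + 36.966·(1 − x) = 35.45307
(34.969 − 36.966)·x = 35.45307 − 36.966
x = -1.51293 / -1.997 = 0.75760 → 75.760% Cl-35, 24.240% Cl-37.

75.760%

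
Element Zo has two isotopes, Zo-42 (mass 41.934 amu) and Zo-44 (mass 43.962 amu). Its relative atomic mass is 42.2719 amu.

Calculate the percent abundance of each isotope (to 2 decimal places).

Writing the weighted mean with unknown fraction x of Zo-42:
41.934·x + 43.962·(1 − x) = 42.2719
(41.934 − 43.962)·x = 42.2719 − 43.962
x = -1.6901 / -2.028 = 0.83338 → 83.34% Zo-42, 16.66% Zo-44.

Zo-42: 83.34%, Zo-44: 16.66%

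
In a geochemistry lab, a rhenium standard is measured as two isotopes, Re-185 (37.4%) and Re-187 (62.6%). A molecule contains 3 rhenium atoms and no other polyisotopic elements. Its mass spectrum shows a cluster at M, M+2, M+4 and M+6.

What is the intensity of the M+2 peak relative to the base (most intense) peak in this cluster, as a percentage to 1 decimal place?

Term probabilities: M 0.0523, M+2 0.2627, M+4 0.4397, M+6 0.2453. Base peak = M+4.
P(M+4) = C(3,2) × 0.374^1 × 0.626^2 = 3 × 0.3740 × 0.391876 = 0.439685 (base)
P(M+2) = C(3,1) × 0.374^2 × 0.626^1 = 3 × 0.139876 × 0.6260 = 0.262687
Relative intensity = 0.262687 / 0.439685 × 100 = 59.7

59.7%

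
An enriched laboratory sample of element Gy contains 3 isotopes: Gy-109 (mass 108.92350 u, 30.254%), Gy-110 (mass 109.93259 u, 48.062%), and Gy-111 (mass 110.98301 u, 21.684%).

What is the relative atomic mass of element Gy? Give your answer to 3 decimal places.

109.855 u

Average mass = Σ (abundance × isotope mass) = 0.30254 × 108.92350 + 0.48062 × 109.93259 + 0.21684 × 110.98301
= 32.953716 + 52.835801 + 24.065556 = 109.855073 u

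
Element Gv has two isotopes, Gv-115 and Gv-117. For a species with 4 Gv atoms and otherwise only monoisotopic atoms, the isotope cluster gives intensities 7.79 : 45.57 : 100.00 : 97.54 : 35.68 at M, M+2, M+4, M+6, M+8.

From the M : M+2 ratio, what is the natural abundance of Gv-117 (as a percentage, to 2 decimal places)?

59.39%

Let p = fractional abundance of Gv-115. I(M+2)/I(M) = [C(4,1)·p^3·(1−p)] / p^4 = 4·(1−p)/p = 45.57/7.79 = 5.8498
(1−p)/p = 5.8498/4 = 1.4625  ⇒  p = 1/(1 + 1.4625) = 0.4061
Gv-115: 40.61%, Gv-117: 59.39%.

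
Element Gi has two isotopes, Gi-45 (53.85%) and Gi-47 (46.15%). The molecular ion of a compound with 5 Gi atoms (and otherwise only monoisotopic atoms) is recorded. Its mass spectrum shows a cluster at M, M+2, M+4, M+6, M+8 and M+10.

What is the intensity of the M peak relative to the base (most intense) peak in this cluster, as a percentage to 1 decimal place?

13.6%

Binomial terms of (0.5385 + 0.4615)^5: M 0.0453, M+2 0.1940, M+4 0.3326, M+6 0.2850, M+8 0.1221, M+10 0.0209 → M+4 is the base peak.
P(M+4) = C(5,2) × 0.5385^3 × 0.4615^2 = 10 × 0.15615544 × 0.21298225 = 0.332583 (base)
P(M) = C(5,0) × 0.5385^5 × 0.4615^0 = 1 × 0.04528231 × 1.0000 = 0.045282
Relative intensity = 0.045282 / 0.332583 × 100 = 13.6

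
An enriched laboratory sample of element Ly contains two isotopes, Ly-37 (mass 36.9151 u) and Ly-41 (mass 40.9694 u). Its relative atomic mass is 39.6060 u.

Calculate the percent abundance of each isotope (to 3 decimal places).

Ly-37: 33.628%, Ly-41: 66.372%

Let x be the fractional abundance of Ly-37; then Ly-41 has abundance 1 − x.
36.9151·x + 40.9694·(1 − x) = 39.6060
(36.9151 − 40.9694)·x = 39.6060 − 40.9694
x = -1.3634 / -4.0543 = 0.33628 → 33.628% Ly-37, 66.372% Ly-41.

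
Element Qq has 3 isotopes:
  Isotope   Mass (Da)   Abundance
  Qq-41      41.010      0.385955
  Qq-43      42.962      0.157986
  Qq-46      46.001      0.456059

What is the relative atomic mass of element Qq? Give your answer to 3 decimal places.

43.595 Da

Ar = Σ fᵢ·mᵢ = 0.385955 × 41.010 + 0.157986 × 42.962 + 0.456059 × 46.001
= 15.8280 + 6.7874 + 20.9792 = 43.5946 Da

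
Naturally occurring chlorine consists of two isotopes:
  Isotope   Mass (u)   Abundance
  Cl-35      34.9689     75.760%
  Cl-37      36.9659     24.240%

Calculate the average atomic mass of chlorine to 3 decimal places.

The abundance-weighted mean is 0.75760 × 34.9689 + 0.24240 × 36.9659
= 26.49244 + 8.96053 = 35.45297 u

35.453 u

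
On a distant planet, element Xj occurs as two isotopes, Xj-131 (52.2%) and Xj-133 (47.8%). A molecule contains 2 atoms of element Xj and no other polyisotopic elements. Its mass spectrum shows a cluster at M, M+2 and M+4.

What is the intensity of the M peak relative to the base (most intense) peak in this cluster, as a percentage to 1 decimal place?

Term probabilities: M 0.2725, M+2 0.4990, M+4 0.2285. Base peak = M+2.
P(M+2) = C(2,1) × 0.522^1 × 0.478^1 = 2 × 0.5220 × 0.4780 = 0.499032 (base)
P(M) = C(2,0) × 0.522^2 × 0.478^0 = 1 × 0.272484 × 1.0000 = 0.272484
Relative intensity = 0.272484 / 0.499032 × 100 = 54.6

54.6%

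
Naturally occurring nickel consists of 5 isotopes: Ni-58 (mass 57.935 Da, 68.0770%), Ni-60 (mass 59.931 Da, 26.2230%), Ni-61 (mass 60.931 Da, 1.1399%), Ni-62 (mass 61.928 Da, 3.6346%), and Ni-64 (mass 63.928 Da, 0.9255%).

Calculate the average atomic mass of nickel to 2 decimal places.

58.69 Da

Average mass = Σ (abundance × isotope mass) = 0.680770 × 57.935 + 0.262230 × 59.931 + 0.011399 × 60.931 + 0.036346 × 61.928 + 0.009255 × 63.928
= 39.4404 + 15.7157 + 0.6946 + 2.2508 + 0.5917 = 58.6932 Da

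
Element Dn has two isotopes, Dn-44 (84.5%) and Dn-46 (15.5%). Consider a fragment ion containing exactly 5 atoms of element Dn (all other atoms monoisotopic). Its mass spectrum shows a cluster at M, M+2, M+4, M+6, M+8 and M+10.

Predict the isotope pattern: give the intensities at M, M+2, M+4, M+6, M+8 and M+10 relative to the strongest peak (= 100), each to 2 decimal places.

Expanding (0.845 + 0.155)^5:
P(M) = 0.845^5 = 0.430808
P(M+2) = 5 × 0.845^4 × 0.155^1 = 0.395120
P(M+4) = 10 × 0.845^3 × 0.155^2 = 0.144955
P(M+6) = 10 × 0.845^2 × 0.155^3 = 0.026589
P(M+8) = 5 × 0.845^1 × 0.155^4 = 0.002439
P(M+10) = 0.155^5 = 0.000089
The M peak is largest (0.430808); scaling to 100 gives 100.00 : 91.72 : 33.65 : 6.17 : 0.57 : 0.02.

100.00 : 91.72 : 33.65 : 6.17 : 0.57 : 0.02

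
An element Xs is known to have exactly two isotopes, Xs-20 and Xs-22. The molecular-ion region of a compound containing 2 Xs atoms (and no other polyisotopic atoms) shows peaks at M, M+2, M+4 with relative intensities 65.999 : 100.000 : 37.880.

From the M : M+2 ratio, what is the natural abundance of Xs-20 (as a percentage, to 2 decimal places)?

56.90%

If p is the fraction of Xs that is Xs-20, then I(M+2)/I(M) = [C(2,1)·p^1·(1−p)] / p^2 = 2·(1−p)/p = 100.000/65.999 = 1.5152
(1−p)/p = 1.5152/2 = 0.7576  ⇒  p = 1/(1 + 0.7576) = 0.5690
Xs-20: 56.90%, Xs-22: 43.10%.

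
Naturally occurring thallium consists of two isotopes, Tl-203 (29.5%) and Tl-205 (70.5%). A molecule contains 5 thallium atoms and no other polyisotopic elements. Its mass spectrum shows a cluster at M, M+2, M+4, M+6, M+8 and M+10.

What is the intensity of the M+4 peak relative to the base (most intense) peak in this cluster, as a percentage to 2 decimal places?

Binomial terms of (0.295 + 0.705)^5: M 0.0022, M+2 0.0267, M+4 0.1276, M+6 0.3049, M+8 0.3644, M+10 0.1742 → M+8 is the base peak.
P(M+8) = C(5,4) × 0.295^1 × 0.705^4 = 5 × 0.2950 × 0.24703385 = 0.364375 (base)
P(M+4) = C(5,2) × 0.295^3 × 0.705^2 = 10 × 0.02567237 × 0.497025 = 0.127598
Relative intensity = 0.127598 / 0.364375 × 100 = 35.02

35.02%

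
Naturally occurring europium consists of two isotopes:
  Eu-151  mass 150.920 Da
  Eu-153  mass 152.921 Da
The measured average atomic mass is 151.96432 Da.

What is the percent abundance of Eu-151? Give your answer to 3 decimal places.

Writing the weighted mean with unknown fraction x of Eu-151:
150.920·x + 152.921·(1 − x) = 151.96432
(150.920 − 152.921)·x = 151.96432 − 152.921
x = -0.95668 / -2.001 = 0.47810 → 47.810% Eu-151, 52.190% Eu-153.

47.810%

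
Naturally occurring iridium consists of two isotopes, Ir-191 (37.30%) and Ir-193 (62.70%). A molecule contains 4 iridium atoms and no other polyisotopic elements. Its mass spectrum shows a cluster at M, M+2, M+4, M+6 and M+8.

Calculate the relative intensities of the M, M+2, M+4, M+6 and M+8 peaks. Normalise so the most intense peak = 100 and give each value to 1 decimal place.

5.3 : 35.4 : 89.2 : 100.0 : 42.0

Expanding (0.3730 + 0.6270)^4:
P(M) = 0.3730^4 = 0.019357
P(M+2) = 4 × 0.3730^3 × 0.6270^1 = 0.130153
P(M+4) = 6 × 0.3730^2 × 0.6270^2 = 0.328174
P(M+6) = 4 × 0.3730^1 × 0.6270^3 = 0.367766
P(M+8) = 0.6270^4 = 0.154550
The M+6 peak is largest (0.367766); scaling to 100 gives 5.3 : 35.4 : 89.2 : 100.0 : 42.0.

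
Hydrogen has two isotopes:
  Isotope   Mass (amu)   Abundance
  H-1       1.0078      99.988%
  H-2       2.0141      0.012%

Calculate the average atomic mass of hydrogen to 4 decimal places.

1.0079 amu

Average mass = Σ (abundance × isotope mass) = 0.99988 × 1.0078 + 0.00012 × 2.0141
= 1.00768 + 0.00024 = 1.00792 amu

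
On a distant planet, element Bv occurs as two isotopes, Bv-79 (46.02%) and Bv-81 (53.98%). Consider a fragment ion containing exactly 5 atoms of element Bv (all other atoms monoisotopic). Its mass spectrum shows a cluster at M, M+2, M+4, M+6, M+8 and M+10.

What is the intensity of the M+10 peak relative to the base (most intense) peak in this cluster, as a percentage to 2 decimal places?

Term probabilities: M 0.0206, M+2 0.1211, M+4 0.2840, M+6 0.3331, M+8 0.1954, M+10 0.0458. Base peak = M+6.
P(M+6) = C(5,3) × 0.4602^2 × 0.5398^3 = 10 × 0.21178404 × 0.1572891 = 0.333113 (base)
P(M+10) = C(5,5) × 0.4602^0 × 0.5398^5 = 1 × 1.0000 × 0.04583153 = 0.045832
Relative intensity = 0.045832 / 0.333113 × 100 = 13.76

13.76%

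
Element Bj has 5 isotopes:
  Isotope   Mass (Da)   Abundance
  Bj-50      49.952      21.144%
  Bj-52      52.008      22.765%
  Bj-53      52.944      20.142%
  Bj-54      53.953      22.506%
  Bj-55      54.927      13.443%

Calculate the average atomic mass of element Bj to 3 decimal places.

52.592 Da

The abundance-weighted mean is 0.21144 × 49.952 + 0.22765 × 52.008 + 0.20142 × 52.944 + 0.22506 × 53.953 + 0.13443 × 54.927
= 10.5619 + 11.8396 + 10.6640 + 12.1427 + 7.3838 = 52.5920 Da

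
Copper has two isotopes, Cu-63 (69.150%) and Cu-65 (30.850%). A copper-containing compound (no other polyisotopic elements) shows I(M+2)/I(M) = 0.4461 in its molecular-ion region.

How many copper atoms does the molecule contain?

1

For n independent Cu atoms, I(M+2)/I(M) = n · (abundance Cu-65) / (abundance Cu-63) = n · 0.30850/0.69150.
n = 0.4461 × 0.69150/0.30850 = 1.00 ≈ 1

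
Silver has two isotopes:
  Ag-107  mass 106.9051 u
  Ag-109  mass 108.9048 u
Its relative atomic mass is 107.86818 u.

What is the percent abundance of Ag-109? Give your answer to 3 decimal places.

With x = fraction of Ag-107 (so Ag-109 is 1 − x):
106.9051·x + 108.9048·(1 − x) = 107.86818
(106.9051 − 108.9048)·x = 107.86818 − 108.9048
x = -1.03662 / -1.9997 = 0.51839 → 51.839% Ag-107, 48.161% Ag-109.

48.161%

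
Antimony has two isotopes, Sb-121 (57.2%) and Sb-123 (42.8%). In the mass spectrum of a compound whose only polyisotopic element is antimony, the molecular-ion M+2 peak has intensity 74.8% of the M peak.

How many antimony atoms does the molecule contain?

1

For n independent Sb atoms, I(M+2)/I(M) = n · (abundance Sb-123) / (abundance Sb-121) = n · 0.428/0.572.
n = 0.748 × 0.572/0.428 = 1.00 ≈ 1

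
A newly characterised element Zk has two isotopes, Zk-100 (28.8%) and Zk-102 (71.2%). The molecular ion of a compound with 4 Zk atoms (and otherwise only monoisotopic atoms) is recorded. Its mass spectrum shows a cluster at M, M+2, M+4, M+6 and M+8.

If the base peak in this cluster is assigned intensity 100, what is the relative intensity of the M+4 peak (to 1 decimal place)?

(0.288 + 0.712)^4 gives M 0.0069, M+2 0.0680, M+4 0.2523, M+6 0.4158, M+8 0.2570; the largest is M+6.
P(M+6) = C(4,3) × 0.288^1 × 0.712^3 = 4 × 0.2880 × 0.36094413 = 0.415808 (base)
P(M+4) = C(4,2) × 0.288^2 × 0.712^2 = 6 × 0.082944 × 0.506944 = 0.252288
Relative intensity = 0.252288 / 0.415808 × 100 = 60.7

60.7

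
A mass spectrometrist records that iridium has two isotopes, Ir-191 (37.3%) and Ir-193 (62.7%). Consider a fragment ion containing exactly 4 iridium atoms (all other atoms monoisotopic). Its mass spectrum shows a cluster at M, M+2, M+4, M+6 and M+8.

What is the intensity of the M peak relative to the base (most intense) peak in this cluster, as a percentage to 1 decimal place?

(0.373 + 0.627)^4 gives M 0.0194, M+2 0.1302, M+4 0.3282, M+6 0.3678, M+8 0.1546; the largest is M+6.
P(M+6) = C(4,3) × 0.373^1 × 0.627^3 = 4 × 0.3730 × 0.24649188 = 0.367766 (base)
P(M) = C(4,0) × 0.373^4 × 0.627^0 = 1 × 0.01935688 × 1.0000 = 0.019357
Relative intensity = 0.019357 / 0.367766 × 100 = 5.3

5.3%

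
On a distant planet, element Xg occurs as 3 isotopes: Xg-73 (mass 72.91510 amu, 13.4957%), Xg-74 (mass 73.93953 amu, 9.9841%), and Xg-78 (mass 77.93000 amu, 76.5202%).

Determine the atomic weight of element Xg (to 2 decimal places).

76.85 amu

Average mass = Σ (abundance × isotope mass) = 0.134957 × 72.91510 + 0.099841 × 73.93953 + 0.765202 × 77.93000
= 9.840403 + 7.382197 + 59.632192 = 76.854792 amu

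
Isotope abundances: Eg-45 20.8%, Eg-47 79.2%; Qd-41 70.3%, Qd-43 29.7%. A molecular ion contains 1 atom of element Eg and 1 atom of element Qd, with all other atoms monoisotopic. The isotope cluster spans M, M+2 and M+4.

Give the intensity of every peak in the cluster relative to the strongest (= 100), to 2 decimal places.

23.64 : 100.00 : 38.03

Element Eg pattern (n=1): 0.2080 : 0.7920
Element Qd pattern (n=1): 0.7030 : 0.2970
Convolve the two distributions (both contribute in 2-u steps):
  M: 0.2080×0.7030 = 0.146224
  M+2: 0.2080×0.2970 + 0.7920×0.7030 = 0.618552
  M+4: 0.7920×0.2970 = 0.235224
Scale to base peak (0.618552) = 100: 23.64 : 100.00 : 38.03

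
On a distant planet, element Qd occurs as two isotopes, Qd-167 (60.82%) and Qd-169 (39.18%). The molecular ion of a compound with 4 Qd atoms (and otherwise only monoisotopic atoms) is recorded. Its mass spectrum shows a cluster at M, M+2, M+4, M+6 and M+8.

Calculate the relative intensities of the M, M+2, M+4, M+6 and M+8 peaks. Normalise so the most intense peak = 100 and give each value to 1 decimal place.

The 4 Qd atoms are independent, so intensities follow the terms of (0.6082 + 0.3918)^4.
P(M) = 0.6082^4 = 0.136831
P(M+2) = 4 × 0.6082^3 × 0.3918^1 = 0.352585
P(M+4) = 6 × 0.6082^2 × 0.3918^2 = 0.340701
P(M+6) = 4 × 0.6082^1 × 0.3918^3 = 0.146319
P(M+8) = 0.3918^4 = 0.023564
The M+2 peak is largest (0.352585); scaling to 100 gives 38.8 : 100.0 : 96.6 : 41.5 : 6.7.

38.8 : 100.0 : 96.6 : 41.5 : 6.7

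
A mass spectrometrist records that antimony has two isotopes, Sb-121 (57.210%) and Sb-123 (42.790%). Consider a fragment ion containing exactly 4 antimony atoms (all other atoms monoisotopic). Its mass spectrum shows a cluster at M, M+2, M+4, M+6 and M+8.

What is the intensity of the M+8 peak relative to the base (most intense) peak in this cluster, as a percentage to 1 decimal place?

(0.57210 + 0.42790)^4 gives M 0.1071, M+2 0.3205, M+4 0.3596, M+6 0.1793, M+8 0.0335; the largest is M+4.
P(M+4) = C(4,2) × 0.57210^2 × 0.42790^2 = 6 × 0.32729841 × 0.18309841 = 0.359567 (base)
P(M+8) = C(4,4) × 0.57210^0 × 0.42790^4 = 1 × 1.0000 × 0.03352503 = 0.033525
Relative intensity = 0.033525 / 0.359567 × 100 = 9.3

9.3%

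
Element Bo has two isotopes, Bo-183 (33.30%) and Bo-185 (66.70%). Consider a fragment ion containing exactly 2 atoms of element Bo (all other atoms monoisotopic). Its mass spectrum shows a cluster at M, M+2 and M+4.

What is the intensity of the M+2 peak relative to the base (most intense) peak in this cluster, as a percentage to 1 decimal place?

Term probabilities: M 0.1109, M+2 0.4442, M+4 0.4449. Base peak = M+4.
P(M+4) = C(2,2) × 0.3330^0 × 0.6670^2 = 1 × 1.0000 × 0.444889 = 0.444889 (base)
P(M+2) = C(2,1) × 0.3330^1 × 0.6670^1 = 2 × 0.3330 × 0.6670 = 0.444222
Relative intensity = 0.444222 / 0.444889 × 100 = 99.9

99.9%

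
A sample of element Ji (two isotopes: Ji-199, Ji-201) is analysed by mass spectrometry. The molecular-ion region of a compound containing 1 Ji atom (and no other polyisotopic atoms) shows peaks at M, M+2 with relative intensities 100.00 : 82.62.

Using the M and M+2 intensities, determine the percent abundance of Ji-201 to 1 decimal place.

45.2%

Write p for the Ji-199 fraction. I(M+2)/I(M) = [C(1,1)·p^0·(1−p)] / p^1 = 1·(1−p)/p = 82.62/100.00 = 0.8262
(1−p)/p = 0.8262/1 = 0.8262  ⇒  p = 1/(1 + 0.8262) = 0.5476
Ji-199: 54.8%, Ji-201: 45.2%.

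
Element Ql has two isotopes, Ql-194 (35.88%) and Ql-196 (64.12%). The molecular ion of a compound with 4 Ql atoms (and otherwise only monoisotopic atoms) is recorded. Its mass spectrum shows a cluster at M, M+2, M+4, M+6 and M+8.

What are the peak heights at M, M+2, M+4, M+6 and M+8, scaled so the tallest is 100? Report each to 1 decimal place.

4.4 : 31.3 : 83.9 : 100.0 : 44.7

The 4 Ql atoms are independent, so intensities follow the terms of (0.3588 + 0.6412)^4.
P(M) = 0.3588^4 = 0.016573
P(M+2) = 4 × 0.3588^3 × 0.6412^1 = 0.118471
P(M+4) = 6 × 0.3588^2 × 0.6412^2 = 0.317573
P(M+6) = 4 × 0.3588^1 × 0.6412^3 = 0.378349
P(M+8) = 0.6412^4 = 0.169034
The M+6 peak is largest (0.378349); scaling to 100 gives 4.4 : 31.3 : 83.9 : 100.0 : 44.7.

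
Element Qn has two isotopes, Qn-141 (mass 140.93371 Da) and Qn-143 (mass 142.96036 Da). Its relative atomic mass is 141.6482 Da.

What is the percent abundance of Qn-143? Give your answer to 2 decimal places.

Let x be the fractional abundance of Qn-141; then Qn-143 has abundance 1 − x.
140.93371·x + 142.96036·(1 − x) = 141.6482
(140.93371 − 142.96036)·x = 141.6482 − 142.96036
x = -1.31216 / -2.02665 = 0.64745 → 64.75% Qn-141, 35.25% Qn-143.

35.25%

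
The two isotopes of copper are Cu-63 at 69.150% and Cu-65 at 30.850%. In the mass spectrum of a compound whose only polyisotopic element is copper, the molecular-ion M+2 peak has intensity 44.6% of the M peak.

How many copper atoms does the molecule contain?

For n independent Cu atoms, I(M+2)/I(M) = n · (abundance Cu-65) / (abundance Cu-63) = n · 0.30850/0.69150.
n = 0.446 × 0.69150/0.30850 = 1.00 ≈ 1

1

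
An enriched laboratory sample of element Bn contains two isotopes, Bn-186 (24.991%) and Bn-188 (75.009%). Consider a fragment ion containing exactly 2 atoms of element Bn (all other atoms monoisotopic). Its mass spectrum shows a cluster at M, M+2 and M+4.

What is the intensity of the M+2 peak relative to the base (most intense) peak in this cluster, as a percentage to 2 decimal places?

66.63%

Term probabilities: M 0.0625, M+2 0.3749, M+4 0.5626. Base peak = M+4.
P(M+4) = C(2,2) × 0.24991^0 × 0.75009^2 = 1 × 1.0000 × 0.56263501 = 0.562635 (base)
P(M+2) = C(2,1) × 0.24991^1 × 0.75009^1 = 2 × 0.24991 × 0.75009 = 0.374910
Relative intensity = 0.374910 / 0.562635 × 100 = 66.63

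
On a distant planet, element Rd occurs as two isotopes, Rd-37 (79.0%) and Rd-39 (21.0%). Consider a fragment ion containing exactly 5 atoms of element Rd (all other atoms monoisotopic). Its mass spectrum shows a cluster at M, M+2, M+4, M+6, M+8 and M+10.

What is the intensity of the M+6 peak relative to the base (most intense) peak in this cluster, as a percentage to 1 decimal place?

Term probabilities: M 0.3077, M+2 0.4090, M+4 0.2174, M+6 0.0578, M+8 0.0077, M+10 0.0004. Base peak = M+2.
P(M+2) = C(5,1) × 0.790^4 × 0.210^1 = 5 × 0.38950081 × 0.2100 = 0.408976 (base)
P(M+6) = C(5,3) × 0.790^2 × 0.210^3 = 10 × 0.6241 × 0.009261 = 0.057798
Relative intensity = 0.057798 / 0.408976 × 100 = 14.1

14.1%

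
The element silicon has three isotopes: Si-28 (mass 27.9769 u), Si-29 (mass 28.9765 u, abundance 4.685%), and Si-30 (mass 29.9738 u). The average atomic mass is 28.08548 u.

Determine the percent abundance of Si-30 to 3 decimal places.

3.092%

The remaining 95.315% is split between Si-28 (fraction x) and Si-30 (fraction 0.95315 − x).
Substituting: 27.9769x + 29.9738(0.95315 − x) = 26.727930975
(27.9769 − 29.9738)x = -1.841596495  ⇒  x = 0.92223, y = 0.03092
Si-28: 92.223%, Si-30: 3.092%.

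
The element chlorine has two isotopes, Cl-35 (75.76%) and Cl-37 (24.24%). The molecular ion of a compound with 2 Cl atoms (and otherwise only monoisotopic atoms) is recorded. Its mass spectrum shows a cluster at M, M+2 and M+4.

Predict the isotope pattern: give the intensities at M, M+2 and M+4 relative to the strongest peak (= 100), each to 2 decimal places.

Expanding (0.7576 + 0.2424)^2:
P(M) = 0.7576^2 = 0.573958
P(M+2) = 2 × 0.7576^1 × 0.2424^1 = 0.367284
P(M+4) = 0.2424^2 = 0.058758
The M peak is largest (0.573958); scaling to 100 gives 100.00 : 63.99 : 10.24.

100.00 : 63.99 : 10.24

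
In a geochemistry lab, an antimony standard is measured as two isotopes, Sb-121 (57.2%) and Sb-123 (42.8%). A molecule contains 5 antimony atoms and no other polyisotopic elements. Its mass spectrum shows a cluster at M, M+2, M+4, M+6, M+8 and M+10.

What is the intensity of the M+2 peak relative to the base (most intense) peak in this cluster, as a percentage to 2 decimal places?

66.82%

Binomial terms of (0.572 + 0.428)^5: M 0.0612, M+2 0.2291, M+4 0.3428, M+6 0.2565, M+8 0.0960, M+10 0.0144 → M+4 is the base peak.
P(M+4) = C(5,2) × 0.572^3 × 0.428^2 = 10 × 0.18714925 × 0.183184 = 0.342827 (base)
P(M+2) = C(5,1) × 0.572^4 × 0.428^1 = 5 × 0.10704937 × 0.4280 = 0.229086
Relative intensity = 0.229086 / 0.342827 × 100 = 66.82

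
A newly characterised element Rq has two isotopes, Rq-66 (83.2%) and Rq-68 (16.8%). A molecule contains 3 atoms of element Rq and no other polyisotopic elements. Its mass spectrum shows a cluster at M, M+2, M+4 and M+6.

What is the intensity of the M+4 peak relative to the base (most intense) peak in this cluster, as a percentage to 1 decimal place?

12.2%

Term probabilities: M 0.5759, M+2 0.3489, M+4 0.0704, M+6 0.0047. Base peak = M.
P(M) = C(3,0) × 0.832^3 × 0.168^0 = 1 × 0.57593037 × 1.0000 = 0.575930 (base)
P(M+4) = C(3,2) × 0.832^1 × 0.168^2 = 3 × 0.8320 × 0.028224 = 0.070447
Relative intensity = 0.070447 / 0.575930 × 100 = 12.2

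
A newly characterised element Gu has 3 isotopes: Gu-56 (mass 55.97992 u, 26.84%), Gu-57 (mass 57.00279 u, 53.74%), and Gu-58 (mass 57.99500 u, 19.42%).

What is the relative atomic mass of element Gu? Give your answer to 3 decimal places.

56.921 u

Ar = Σ fᵢ·mᵢ = 0.2684 × 55.97992 + 0.5374 × 57.00279 + 0.1942 × 57.99500
= 15.025011 + 30.633299 + 11.262629 = 56.920939 u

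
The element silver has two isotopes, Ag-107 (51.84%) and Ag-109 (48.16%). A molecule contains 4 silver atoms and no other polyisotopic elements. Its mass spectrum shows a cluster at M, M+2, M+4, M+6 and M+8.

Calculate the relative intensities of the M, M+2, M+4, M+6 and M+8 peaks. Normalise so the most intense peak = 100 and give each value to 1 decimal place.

The 4 Ag atoms are independent, so intensities follow the terms of (0.5184 + 0.4816)^4.
P(M) = 0.5184^4 = 0.072220
P(M+2) = 4 × 0.5184^3 × 0.4816^1 = 0.268375
P(M+4) = 6 × 0.5184^2 × 0.4816^2 = 0.373985
P(M+6) = 4 × 0.5184^1 × 0.4816^3 = 0.231624
P(M+8) = 0.4816^4 = 0.053795
The M+4 peak is largest (0.373985); scaling to 100 gives 19.3 : 71.8 : 100.0 : 61.9 : 14.4.

19.3 : 71.8 : 100.0 : 61.9 : 14.4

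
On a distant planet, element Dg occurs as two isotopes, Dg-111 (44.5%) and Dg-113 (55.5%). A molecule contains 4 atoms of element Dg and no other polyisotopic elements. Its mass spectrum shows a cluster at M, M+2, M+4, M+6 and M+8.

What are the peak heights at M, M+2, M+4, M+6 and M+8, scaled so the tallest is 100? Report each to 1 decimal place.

10.7 : 53.5 : 100.0 : 83.1 : 25.9

The 4 Dg atoms are independent, so intensities follow the terms of (0.445 + 0.555)^4.
P(M) = 0.445^4 = 0.039214
P(M+2) = 4 × 0.445^3 × 0.555^1 = 0.195629
P(M+4) = 6 × 0.445^2 × 0.555^2 = 0.365980
P(M+6) = 4 × 0.445^1 × 0.555^3 = 0.304298
P(M+8) = 0.555^4 = 0.094879
The M+4 peak is largest (0.365980); scaling to 100 gives 10.7 : 53.5 : 100.0 : 83.1 : 25.9.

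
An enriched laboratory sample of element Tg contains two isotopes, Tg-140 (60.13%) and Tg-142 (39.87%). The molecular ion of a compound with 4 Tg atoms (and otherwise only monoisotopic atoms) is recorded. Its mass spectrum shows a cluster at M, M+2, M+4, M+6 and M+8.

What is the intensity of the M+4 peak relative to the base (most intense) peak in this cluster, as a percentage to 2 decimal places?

Binomial terms of (0.6013 + 0.3987)^4: M 0.1307, M+2 0.3467, M+4 0.3448, M+6 0.1524, M+8 0.0253 → M+2 is the base peak.
P(M+2) = C(4,1) × 0.6013^3 × 0.3987^1 = 4 × 0.21740704 × 0.3987 = 0.346721 (base)
P(M+4) = C(4,2) × 0.6013^2 × 0.3987^2 = 6 × 0.36156169 × 0.15896169 = 0.344847
Relative intensity = 0.344847 / 0.346721 × 100 = 99.46

99.46%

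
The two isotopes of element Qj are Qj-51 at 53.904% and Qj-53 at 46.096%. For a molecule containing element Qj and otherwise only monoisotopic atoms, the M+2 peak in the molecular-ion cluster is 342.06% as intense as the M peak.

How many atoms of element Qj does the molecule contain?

The M+2/M ratio from n Qj atoms is n · q/p = n · 0.46096/0.53904.
n = 3.4206 × 0.53904/0.46096 = 4.00 ≈ 4

4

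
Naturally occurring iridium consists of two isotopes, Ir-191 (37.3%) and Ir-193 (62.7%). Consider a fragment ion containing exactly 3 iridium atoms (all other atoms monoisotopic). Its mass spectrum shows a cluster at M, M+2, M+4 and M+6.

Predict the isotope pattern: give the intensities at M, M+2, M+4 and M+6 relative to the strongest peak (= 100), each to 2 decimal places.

11.80 : 59.49 : 100.00 : 56.03

Each Ir atom is independently Ir-191 (p = 0.373) or Ir-193 (q = 0.627); the cluster is the binomial expansion (p + q)^3.
P(M) = 0.373^3 = 0.051895
P(M+2) = 3 × 0.373^2 × 0.627^1 = 0.261702
P(M+4) = 3 × 0.373^1 × 0.627^2 = 0.439911
P(M+6) = 0.627^3 = 0.246492
The M+4 peak is largest (0.439911); scaling to 100 gives 11.80 : 59.49 : 100.00 : 56.03.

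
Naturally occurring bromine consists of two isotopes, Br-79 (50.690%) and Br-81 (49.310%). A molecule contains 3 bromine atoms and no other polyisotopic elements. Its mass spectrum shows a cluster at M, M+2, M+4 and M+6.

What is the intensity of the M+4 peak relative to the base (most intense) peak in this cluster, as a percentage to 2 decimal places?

97.28%

(0.50690 + 0.49310)^3 gives M 0.1302, M+2 0.3801, M+4 0.3698, M+6 0.1199; the largest is M+2.
P(M+2) = C(3,1) × 0.50690^2 × 0.49310^1 = 3 × 0.25694761 × 0.4931 = 0.380103 (base)
P(M+4) = C(3,2) × 0.50690^1 × 0.49310^2 = 3 × 0.5069 × 0.24314761 = 0.369755
Relative intensity = 0.369755 / 0.380103 × 100 = 97.28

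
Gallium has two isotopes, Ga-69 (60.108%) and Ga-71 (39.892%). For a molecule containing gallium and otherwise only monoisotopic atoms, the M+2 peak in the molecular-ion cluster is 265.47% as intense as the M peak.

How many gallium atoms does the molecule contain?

4

The M+2/M ratio from n Ga atoms is n · q/p = n · 0.39892/0.60108.
n = 2.6547 × 0.60108/0.39892 = 4.00 ≈ 4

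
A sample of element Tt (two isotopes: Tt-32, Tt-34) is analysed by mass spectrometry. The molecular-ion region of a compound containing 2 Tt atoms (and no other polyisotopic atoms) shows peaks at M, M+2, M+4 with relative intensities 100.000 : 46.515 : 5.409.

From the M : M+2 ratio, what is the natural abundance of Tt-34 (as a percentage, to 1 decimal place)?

Let p = fractional abundance of Tt-32. I(M+2)/I(M) = [C(2,1)·p^1·(1−p)] / p^2 = 2·(1−p)/p = 46.515/100.000 = 0.4652
(1−p)/p = 0.4652/2 = 0.2326  ⇒  p = 1/(1 + 0.2326) = 0.8113
Tt-32: 81.1%, Tt-34: 18.9%.

18.9%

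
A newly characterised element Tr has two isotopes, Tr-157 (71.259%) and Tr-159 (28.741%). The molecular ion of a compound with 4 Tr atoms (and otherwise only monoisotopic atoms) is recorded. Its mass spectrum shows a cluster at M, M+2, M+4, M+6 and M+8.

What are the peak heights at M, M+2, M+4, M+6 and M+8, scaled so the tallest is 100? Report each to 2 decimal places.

61.98 : 100.00 : 60.50 : 16.27 : 1.64

Each Tr atom is independently Tr-157 (p = 0.71259) or Tr-159 (q = 0.28741); the cluster is the binomial expansion (p + q)^4.
P(M) = 0.71259^4 = 0.257845
P(M+2) = 4 × 0.71259^3 × 0.28741^1 = 0.415988
P(M+4) = 6 × 0.71259^2 × 0.28741^2 = 0.251672
P(M+6) = 4 × 0.71259^1 × 0.28741^3 = 0.067671
P(M+8) = 0.28741^4 = 0.006824
The M+2 peak is largest (0.415988); scaling to 100 gives 61.98 : 100.00 : 60.50 : 16.27 : 1.64.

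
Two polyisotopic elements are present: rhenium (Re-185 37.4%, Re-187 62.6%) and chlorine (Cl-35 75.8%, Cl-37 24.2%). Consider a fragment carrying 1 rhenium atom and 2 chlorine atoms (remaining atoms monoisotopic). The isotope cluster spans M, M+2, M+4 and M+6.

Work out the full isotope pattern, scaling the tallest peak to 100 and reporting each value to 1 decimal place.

Rhenium pattern (n=1): 0.3740 : 0.6260
Chlorine pattern (n=2): 0.574564 : 0.366872 : 0.058564
Convolve the two distributions (both contribute in 2-u steps):
  M: 0.3740×0.574564 = 0.214887
  M+2: 0.3740×0.366872 + 0.6260×0.574564 = 0.496887
  M+4: 0.3740×0.058564 + 0.6260×0.366872 = 0.251565
  M+6: 0.6260×0.058564 = 0.036661
Scale to base peak (0.496887) = 100: 43.2 : 100.0 : 50.6 : 7.4

43.2 : 100.0 : 50.6 : 7.4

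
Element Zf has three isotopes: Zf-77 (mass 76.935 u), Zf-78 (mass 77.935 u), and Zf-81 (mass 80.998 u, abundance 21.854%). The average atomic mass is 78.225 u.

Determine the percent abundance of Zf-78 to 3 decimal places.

The remaining 78.146% is split between Zf-77 (fraction x) and Zf-78 (fraction 0.78146 − x).
Substituting: 76.935x + 77.935(0.78146 − x) = 60.52369708
(76.935 − 77.935)x = -0.37938802  ⇒  x = 0.37939, y = 0.40207
Zf-77: 37.939%, Zf-78: 40.207%.

40.207%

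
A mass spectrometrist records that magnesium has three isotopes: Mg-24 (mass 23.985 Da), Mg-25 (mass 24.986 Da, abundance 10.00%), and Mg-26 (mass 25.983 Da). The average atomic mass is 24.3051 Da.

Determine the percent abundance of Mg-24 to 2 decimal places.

78.99%

The remaining 90.00% is split between Mg-24 (fraction x) and Mg-26 (fraction 0.9000 − x).
Substituting: 23.985x + 25.983(0.9000 − x) = 21.8065
(23.985 − 25.983)x = -1.5782  ⇒  x = 0.78989, y = 0.11011
Mg-24: 78.99%, Mg-26: 11.01%.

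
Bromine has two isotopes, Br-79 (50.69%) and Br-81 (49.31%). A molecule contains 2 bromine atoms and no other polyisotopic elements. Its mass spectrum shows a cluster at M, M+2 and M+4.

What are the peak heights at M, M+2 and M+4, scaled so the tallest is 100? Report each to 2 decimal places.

Expanding (0.5069 + 0.4931)^2:
P(M) = 0.5069^2 = 0.256948
P(M+2) = 2 × 0.5069^1 × 0.4931^1 = 0.499905
P(M+4) = 0.4931^2 = 0.243148
The M+2 peak is largest (0.499905); scaling to 100 gives 51.40 : 100.00 : 48.64.

51.40 : 100.00 : 48.64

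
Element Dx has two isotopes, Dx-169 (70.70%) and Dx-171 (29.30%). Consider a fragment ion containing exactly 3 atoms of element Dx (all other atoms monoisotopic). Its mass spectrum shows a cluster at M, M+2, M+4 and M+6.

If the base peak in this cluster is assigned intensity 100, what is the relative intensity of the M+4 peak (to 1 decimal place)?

Term probabilities: M 0.3534, M+2 0.4394, M+4 0.1821, M+6 0.0252. Base peak = M+2.
P(M+2) = C(3,1) × 0.7070^2 × 0.2930^1 = 3 × 0.499849 × 0.2930 = 0.439367 (base)
P(M+4) = C(3,2) × 0.7070^1 × 0.2930^2 = 3 × 0.7070 × 0.085849 = 0.182086
Relative intensity = 0.182086 / 0.439367 × 100 = 41.4

41.4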